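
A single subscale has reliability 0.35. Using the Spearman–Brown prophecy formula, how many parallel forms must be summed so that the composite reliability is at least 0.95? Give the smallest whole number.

k ≥ ρ*(1−ρ₁)/(ρ₁(1−ρ*)) = 0.95·0.65 / (0.35·0.05) = 35.286.
Smallest integer k = 36.

36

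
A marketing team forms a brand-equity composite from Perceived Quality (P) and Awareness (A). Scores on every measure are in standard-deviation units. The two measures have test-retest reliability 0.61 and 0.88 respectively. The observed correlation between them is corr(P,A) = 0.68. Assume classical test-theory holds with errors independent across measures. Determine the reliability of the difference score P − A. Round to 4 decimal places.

Var(P−A) = 1 + 1 − 2·0.68 = 2 − 1.36 = 0.64.
Under uncorrelated errors the observed covariances equal the true-score covariances, so only the own-variance terms attenuate.
True-score variance = [0.61 + 0.88] − 1.36 = 1.49 − 1.36 = 0.13.
Reliability = 0.13 / 0.64 = 0.2031.

0.2031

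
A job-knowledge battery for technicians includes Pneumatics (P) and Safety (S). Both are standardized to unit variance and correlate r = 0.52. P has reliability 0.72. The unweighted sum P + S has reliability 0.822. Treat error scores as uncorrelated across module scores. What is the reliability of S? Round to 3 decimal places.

Var(P+S) = 2 + 2·0.52 = 3.040.
True-score variance = ρ_P + ρ_S + 2·0.52, so 0.822 = (0.72 + ρ_S + 1.04) / 3.040.
ρ_S = 0.822·3.040 − 0.72 − 1.04 = 0.739.

0.739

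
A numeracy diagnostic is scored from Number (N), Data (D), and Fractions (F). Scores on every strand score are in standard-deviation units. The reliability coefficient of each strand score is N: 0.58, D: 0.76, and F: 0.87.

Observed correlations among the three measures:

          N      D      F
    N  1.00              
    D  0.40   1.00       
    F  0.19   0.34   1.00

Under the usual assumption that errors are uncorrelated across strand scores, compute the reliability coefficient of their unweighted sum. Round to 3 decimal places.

0.837

Var(N+D+F) = 3 + 2·[0.40 + 0.19 + 0.34] = 3 + 1.86 = 4.86.
With uncorrelated errors the cross-covariances are all true-score covariance, so they carry over unchanged; only the diagonal terms shrink to ρᵢσᵢ².
True-score variance = [0.58 + 0.76 + 0.87] + 1.86 = 2.21 + 1.86 = 4.07.
Reliability = 4.07 / 4.86 = 0.837.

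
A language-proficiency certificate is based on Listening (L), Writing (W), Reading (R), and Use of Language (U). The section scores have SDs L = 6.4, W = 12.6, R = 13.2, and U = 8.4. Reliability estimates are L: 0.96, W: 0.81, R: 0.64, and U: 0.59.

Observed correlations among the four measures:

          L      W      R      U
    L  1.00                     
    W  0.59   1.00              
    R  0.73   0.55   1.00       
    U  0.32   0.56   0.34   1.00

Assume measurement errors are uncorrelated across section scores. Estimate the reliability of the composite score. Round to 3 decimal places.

0.885

Var(L+W+R+U) = 6.4² + 12.6² + 13.2² + 8.4² + 2·[6.4·12.6·0.59 + 6.4·13.2·0.73 + 6.4·8.4·0.32 + 12.6·13.2·0.55 + 12.6·8.4·0.56 + 13.2·8.4·0.34] = 444.52 + 629.794 = 1074.31.
With uncorrelated errors the cross-covariances are all true-score covariance, so they carry over unchanged; only the diagonal terms shrink to ρᵢσᵢ².
True-score variance = [6.4²·0.96 + 12.6²·0.81 + 13.2²·0.64 + 8.4²·0.59] + 629.794 = 321.061 + 629.794 = 950.855.
Reliability = 950.855 / 1074.31 = 0.885.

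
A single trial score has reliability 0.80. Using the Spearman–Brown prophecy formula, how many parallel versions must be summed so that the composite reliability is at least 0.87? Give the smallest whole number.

2

k ≥ ρ*(1−ρ₁)/(ρ₁(1−ρ*)) = 0.87·0.20 / (0.80·0.13) = 1.673.
Smallest integer k = 2.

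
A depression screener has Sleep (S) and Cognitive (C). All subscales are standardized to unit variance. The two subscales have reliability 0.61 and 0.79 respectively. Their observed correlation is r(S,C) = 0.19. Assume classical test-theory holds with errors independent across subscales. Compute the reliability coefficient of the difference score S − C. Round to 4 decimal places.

Var(S−C) = 1 + 1 − 2·0.19 = 2 − 0.38 = 1.62.
Under uncorrelated errors the observed covariances equal the true-score covariances, so only the own-variance terms attenuate.
True-score variance = [0.61 + 0.79] − 0.38 = 1.4 − 0.38 = 1.02.
Reliability = 1.02 / 1.62 = 0.6296.

0.6296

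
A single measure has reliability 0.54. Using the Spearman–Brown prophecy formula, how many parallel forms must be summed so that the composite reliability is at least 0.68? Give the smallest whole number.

2

k ≥ ρ*(1−ρ₁)/(ρ₁(1−ρ*)) = 0.68·0.46 / (0.54·0.32) = 1.810.
Smallest integer k = 2.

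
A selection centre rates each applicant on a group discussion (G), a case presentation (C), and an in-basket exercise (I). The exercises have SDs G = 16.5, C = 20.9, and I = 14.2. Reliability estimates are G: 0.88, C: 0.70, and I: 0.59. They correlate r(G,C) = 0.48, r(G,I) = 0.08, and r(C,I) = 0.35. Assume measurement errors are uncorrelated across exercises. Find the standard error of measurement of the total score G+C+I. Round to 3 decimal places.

Var(total) = 910.7 + 576.29 = 1486.99.
True-score variance = 664.315 + 576.29 = 1240.6, so reliability = 0.8343.
Error variance = 1486.99 − 1240.6 = 246.385; SEM = √246.385 = 15.697.

15.697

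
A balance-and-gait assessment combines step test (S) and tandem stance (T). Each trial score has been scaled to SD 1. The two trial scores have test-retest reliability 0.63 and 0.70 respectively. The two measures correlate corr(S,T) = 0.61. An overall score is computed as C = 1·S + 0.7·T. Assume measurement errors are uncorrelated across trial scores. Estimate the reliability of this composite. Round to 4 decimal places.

Var(C) = 1 + 0.7² + 2·[0.7·0.61] = 1.49 + 0.854 = 2.344.
With uncorrelated errors the cross-covariances are all true-score covariance, so they carry over unchanged; only the diagonal terms shrink to ρᵢσᵢ².
True-score variance = [0.63 + 0.7²·0.70] + 0.854 = 0.973 + 0.854 = 1.827.
Reliability = 1.827 / 2.344 = 0.7794.

0.7794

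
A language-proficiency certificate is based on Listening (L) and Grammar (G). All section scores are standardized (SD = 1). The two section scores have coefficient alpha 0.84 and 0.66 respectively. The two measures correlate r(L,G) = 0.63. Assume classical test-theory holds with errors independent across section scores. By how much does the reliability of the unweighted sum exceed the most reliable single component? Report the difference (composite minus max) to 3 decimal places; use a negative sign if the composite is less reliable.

0.007

Var(sum) = 2 + 1.26 = 3.26; true-score variance = 1.5 + 1.26 = 2.76; composite reliability = 0.8466.
Max component reliability = 0.8400.
Difference = 0.8466 − 0.8400 = 0.007.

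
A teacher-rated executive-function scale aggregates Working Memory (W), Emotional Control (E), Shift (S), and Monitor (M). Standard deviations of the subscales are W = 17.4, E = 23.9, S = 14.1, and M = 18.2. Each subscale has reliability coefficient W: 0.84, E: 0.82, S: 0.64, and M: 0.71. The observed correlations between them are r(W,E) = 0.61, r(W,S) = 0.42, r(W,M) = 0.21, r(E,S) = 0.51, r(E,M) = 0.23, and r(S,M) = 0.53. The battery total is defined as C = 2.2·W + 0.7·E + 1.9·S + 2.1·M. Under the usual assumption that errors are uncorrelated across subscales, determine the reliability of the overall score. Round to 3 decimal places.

0.879

Var(C) = 2.2²·17.4² + 0.7²·23.9² + 1.9²·14.1² + 2.1²·18.2² + 2·[1.54·17.4·23.9·0.61 + 4.18·17.4·14.1·0.42 + 4.62·17.4·18.2·0.21 + 1.33·23.9·14.1·0.51 + 1.47·23.9·18.2·0.23 + 3.99·14.1·18.2·0.53] = 3923.72 + 4093.88 = 8017.61.
With uncorrelated errors the cross-covariances are all true-score covariance, so they carry over unchanged; only the diagonal terms shrink to ρᵢσᵢ².
True-score variance = [2.2²·17.4²·0.84 + 0.7²·23.9²·0.82 + 1.9²·14.1²·0.64 + 2.1²·18.2²·0.71] + 4093.88 = 2956.89 + 4093.88 = 7050.77.
Reliability = 7050.77 / 8017.61 = 0.879.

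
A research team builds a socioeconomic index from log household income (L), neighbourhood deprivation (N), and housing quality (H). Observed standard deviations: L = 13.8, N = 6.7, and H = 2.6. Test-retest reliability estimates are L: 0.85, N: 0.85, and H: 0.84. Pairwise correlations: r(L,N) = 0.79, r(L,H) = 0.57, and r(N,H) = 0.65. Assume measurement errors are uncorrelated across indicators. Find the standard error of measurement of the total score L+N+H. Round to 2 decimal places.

6.03

Var(total) = 242.09 + 209.636 = 451.726.
True-score variance = 205.709 + 209.636 = 415.345, so reliability = 0.9195.
Error variance = 451.726 − 415.345 = 36.3811; SEM = √36.3811 = 6.03.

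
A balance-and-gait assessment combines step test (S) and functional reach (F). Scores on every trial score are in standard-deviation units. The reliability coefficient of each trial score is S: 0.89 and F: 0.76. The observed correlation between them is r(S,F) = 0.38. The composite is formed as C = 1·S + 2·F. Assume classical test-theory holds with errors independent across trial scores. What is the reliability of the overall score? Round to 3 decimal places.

Var(C) = 1 + 2² + 2·[2·0.38] = 5 + 1.52 = 6.52.
Because errors are independent across components, Cov(Tᵢ,Tⱼ) = Cov(Xᵢ,Xⱼ); the off-diagonal part of the true-score variance is the same as above.
True-score variance = [0.89 + 2²·0.76] + 1.52 = 3.93 + 1.52 = 5.45.
Reliability = 5.45 / 6.52 = 0.836.

0.836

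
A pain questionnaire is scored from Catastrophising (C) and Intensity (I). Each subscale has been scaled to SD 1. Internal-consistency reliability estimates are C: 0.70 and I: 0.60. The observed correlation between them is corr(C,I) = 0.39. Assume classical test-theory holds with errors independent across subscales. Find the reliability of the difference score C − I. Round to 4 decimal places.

Var(C−I) = 1 + 1 − 2·0.39 = 2 − 0.78 = 1.22.
Under uncorrelated errors the observed covariances equal the true-score covariances, so only the own-variance terms attenuate.
True-score variance = [0.70 + 0.60] − 0.78 = 1.3 − 0.78 = 0.52.
Reliability = 0.52 / 1.22 = 0.4262.

0.4262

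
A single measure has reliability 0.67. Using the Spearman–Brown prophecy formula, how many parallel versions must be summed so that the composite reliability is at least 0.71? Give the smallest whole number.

k ≥ ρ*(1−ρ₁)/(ρ₁(1−ρ*)) = 0.71·0.33 / (0.67·0.29) = 1.206.
Smallest integer k = 2.

2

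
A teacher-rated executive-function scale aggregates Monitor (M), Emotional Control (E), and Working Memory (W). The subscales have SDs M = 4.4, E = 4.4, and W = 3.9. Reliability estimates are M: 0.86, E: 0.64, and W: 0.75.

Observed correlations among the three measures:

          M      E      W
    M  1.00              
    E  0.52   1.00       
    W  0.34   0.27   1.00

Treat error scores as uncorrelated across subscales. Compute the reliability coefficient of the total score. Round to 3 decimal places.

0.858

Var(M+E+W) = 4.4² + 4.4² + 3.9² + 2·[4.4·4.4·0.52 + 4.4·3.9·0.34 + 4.4·3.9·0.27] = 53.93 + 41.0696 = 94.9996.
Under uncorrelated errors the observed covariances equal the true-score covariances, so only the own-variance terms attenuate.
True-score variance = [4.4²·0.86 + 4.4²·0.64 + 3.9²·0.75] + 41.0696 = 40.4475 + 41.0696 = 81.5171.
Reliability = 81.5171 / 94.9996 = 0.858.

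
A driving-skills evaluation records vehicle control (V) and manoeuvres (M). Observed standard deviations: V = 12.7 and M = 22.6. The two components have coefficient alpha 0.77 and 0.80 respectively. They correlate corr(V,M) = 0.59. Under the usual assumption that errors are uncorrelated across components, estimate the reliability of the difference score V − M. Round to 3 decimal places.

Var(V−M) = 12.7² + 22.6² − 2·12.7·22.6·0.59 = 672.05 − 338.684 = 333.366.
Under uncorrelated errors the observed covariances equal the true-score covariances, so only the own-variance terms attenuate.
True-score variance = [12.7²·0.77 + 22.6²·0.80] − 338.684 = 532.801 − 338.684 = 194.118.
Reliability = 194.118 / 333.366 = 0.582.

0.582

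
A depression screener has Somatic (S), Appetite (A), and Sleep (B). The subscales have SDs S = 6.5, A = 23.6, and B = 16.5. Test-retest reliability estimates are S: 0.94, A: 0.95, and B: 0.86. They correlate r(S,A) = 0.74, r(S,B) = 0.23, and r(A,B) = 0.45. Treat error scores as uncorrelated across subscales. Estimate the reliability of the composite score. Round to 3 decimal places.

0.954

Var(S+A+B) = 6.5² + 23.6² + 16.5² + 2·[6.5·23.6·0.74 + 6.5·16.5·0.23 + 23.6·16.5·0.45] = 871.46 + 626.827 = 1498.29.
Under uncorrelated errors the observed covariances equal the true-score covariances, so only the own-variance terms attenuate.
True-score variance = [6.5²·0.94 + 23.6²·0.95 + 16.5²·0.86] + 626.827 = 802.962 + 626.827 = 1429.79.
Reliability = 1429.79 / 1498.29 = 0.954.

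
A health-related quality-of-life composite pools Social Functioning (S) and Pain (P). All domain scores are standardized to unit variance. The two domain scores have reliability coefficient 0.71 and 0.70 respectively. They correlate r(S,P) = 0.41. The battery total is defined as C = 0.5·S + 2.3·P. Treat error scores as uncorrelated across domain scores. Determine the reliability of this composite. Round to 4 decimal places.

0.7440

Var(C) = 0.5² + 2.3² + 2·[1.15·0.41] = 5.54 + 0.943 = 6.483.
Because errors are independent across components, Cov(Tᵢ,Tⱼ) = Cov(Xᵢ,Xⱼ); the off-diagonal part of the true-score variance is the same as above.
True-score variance = [0.5²·0.71 + 2.3²·0.70] + 0.943 = 3.8805 + 0.943 = 4.8235.
Reliability = 4.8235 / 6.483 = 0.7440.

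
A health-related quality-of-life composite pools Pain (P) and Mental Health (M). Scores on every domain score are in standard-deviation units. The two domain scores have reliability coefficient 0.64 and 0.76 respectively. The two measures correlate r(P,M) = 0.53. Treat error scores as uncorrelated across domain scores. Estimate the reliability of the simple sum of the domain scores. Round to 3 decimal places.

Var(P+M) = 2 + 2·[0.53] = 2 + 1.06 = 3.06.
Under uncorrelated errors the observed covariances equal the true-score covariances, so only the own-variance terms attenuate.
True-score variance = [0.64 + 0.76] + 1.06 = 1.4 + 1.06 = 2.46.
Reliability = 2.46 / 3.06 = 0.804.

0.804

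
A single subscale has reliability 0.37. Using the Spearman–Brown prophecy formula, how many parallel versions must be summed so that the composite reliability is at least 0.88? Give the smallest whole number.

13

k ≥ ρ*(1−ρ₁)/(ρ₁(1−ρ*)) = 0.88·0.63 / (0.37·0.12) = 12.486.
Smallest integer k = 13.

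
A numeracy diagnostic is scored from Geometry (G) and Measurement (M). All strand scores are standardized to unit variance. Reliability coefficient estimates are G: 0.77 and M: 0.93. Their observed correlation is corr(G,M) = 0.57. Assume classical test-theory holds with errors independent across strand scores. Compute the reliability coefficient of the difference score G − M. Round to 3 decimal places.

0.651

Var(G−M) = 1 + 1 − 2·0.57 = 2 − 1.14 = 0.86.
Because errors are independent across components, Cov(Tᵢ,Tⱼ) = Cov(Xᵢ,Xⱼ); the off-diagonal part of the true-score variance is the same as above.
True-score variance = [0.77 + 0.93] − 1.14 = 1.7 − 1.14 = 0.56.
Reliability = 0.56 / 0.86 = 0.651.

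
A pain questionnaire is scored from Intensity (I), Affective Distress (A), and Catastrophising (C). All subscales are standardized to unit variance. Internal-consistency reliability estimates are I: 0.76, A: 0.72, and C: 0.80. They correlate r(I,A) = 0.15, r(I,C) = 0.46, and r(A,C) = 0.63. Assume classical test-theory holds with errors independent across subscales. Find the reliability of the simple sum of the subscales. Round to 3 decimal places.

0.869

Var(I+A+C) = 3 + 2·[0.15 + 0.46 + 0.63] = 3 + 2.48 = 5.48.
Because errors are independent across components, Cov(Tᵢ,Tⱼ) = Cov(Xᵢ,Xⱼ); the off-diagonal part of the true-score variance is the same as above.
True-score variance = [0.76 + 0.72 + 0.80] + 2.48 = 2.28 + 2.48 = 4.76.
Reliability = 4.76 / 5.48 = 0.869.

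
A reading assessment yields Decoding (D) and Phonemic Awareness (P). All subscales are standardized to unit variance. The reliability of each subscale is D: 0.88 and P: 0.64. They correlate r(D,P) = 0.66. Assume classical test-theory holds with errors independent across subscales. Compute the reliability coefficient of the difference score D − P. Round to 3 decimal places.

Var(D−P) = 1 + 1 − 2·0.66 = 2 − 1.32 = 0.68.
Under uncorrelated errors the observed covariances equal the true-score covariances, so only the own-variance terms attenuate.
True-score variance = [0.88 + 0.64] − 1.32 = 1.52 − 1.32 = 0.2.
Reliability = 0.2 / 0.68 = 0.294.

0.294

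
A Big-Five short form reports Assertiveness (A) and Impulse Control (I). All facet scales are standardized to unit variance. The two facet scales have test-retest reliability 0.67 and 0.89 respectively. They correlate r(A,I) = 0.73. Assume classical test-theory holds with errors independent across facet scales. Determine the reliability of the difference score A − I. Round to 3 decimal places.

0.185

Var(A−I) = 1 + 1 − 2·0.73 = 2 − 1.46 = 0.54.
Under uncorrelated errors the observed covariances equal the true-score covariances, so only the own-variance terms attenuate.
True-score variance = [0.67 + 0.89] − 1.46 = 1.56 − 1.46 = 0.1.
Reliability = 0.1 / 0.54 = 0.185.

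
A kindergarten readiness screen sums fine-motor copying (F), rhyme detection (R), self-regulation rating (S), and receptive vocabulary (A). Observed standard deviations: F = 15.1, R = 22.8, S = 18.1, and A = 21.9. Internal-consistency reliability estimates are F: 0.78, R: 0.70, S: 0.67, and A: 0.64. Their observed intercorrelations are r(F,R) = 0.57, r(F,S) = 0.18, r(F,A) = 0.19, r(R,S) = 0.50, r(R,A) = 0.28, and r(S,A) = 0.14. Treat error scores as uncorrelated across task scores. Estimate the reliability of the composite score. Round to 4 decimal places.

Var(F+R+S+A) = 15.1² + 22.8² + 18.1² + 21.9² + 2·[15.1·22.8·0.57 + 15.1·18.1·0.18 + 15.1·21.9·0.19 + 22.8·18.1·0.50 + 22.8·21.9·0.28 + 18.1·21.9·0.14] = 1555.07 + 1419.82 = 2974.89.
With uncorrelated errors the cross-covariances are all true-score covariance, so they carry over unchanged; only the diagonal terms shrink to ρᵢσᵢ².
True-score variance = [15.1²·0.78 + 22.8²·0.70 + 18.1²·0.67 + 21.9²·0.64] + 1419.82 = 1068.18 + 1419.82 = 2488.01.
Reliability = 2488.01 / 2974.89 = 0.8363.

0.8363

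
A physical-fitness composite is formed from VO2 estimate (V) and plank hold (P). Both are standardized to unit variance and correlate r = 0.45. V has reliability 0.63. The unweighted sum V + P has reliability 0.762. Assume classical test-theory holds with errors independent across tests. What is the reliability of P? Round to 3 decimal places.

0.680

Var(V+P) = 2 + 2·0.45 = 2.900.
True-score variance = ρ_V + ρ_P + 2·0.45, so 0.762 = (0.63 + ρ_P + 0.90) / 2.900.
ρ_P = 0.762·2.900 − 0.63 − 0.90 = 0.680.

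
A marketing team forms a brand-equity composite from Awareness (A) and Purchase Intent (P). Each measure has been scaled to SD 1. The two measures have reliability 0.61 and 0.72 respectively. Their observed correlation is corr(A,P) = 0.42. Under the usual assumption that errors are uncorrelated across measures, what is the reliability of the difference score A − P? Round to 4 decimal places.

Var(A−P) = 1 + 1 − 2·0.42 = 2 − 0.84 = 1.16.
With uncorrelated errors the cross-covariances are all true-score covariance, so they carry over unchanged; only the diagonal terms shrink to ρᵢσᵢ².
True-score variance = [0.61 + 0.72] − 0.84 = 1.33 − 0.84 = 0.49.
Reliability = 0.49 / 1.16 = 0.4224.

0.4224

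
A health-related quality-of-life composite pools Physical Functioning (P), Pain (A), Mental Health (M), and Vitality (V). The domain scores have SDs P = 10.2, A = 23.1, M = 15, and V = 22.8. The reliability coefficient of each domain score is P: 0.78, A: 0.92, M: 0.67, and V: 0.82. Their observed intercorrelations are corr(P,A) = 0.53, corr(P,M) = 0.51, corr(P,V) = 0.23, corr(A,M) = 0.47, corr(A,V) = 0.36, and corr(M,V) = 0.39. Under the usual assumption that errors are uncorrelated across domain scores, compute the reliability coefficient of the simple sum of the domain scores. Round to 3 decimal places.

0.919

Var(P+A+M+V) = 10.2² + 23.1² + 15² + 22.8² + 2·[10.2·23.1·0.53 + 10.2·15·0.51 + 10.2·22.8·0.23 + 23.1·15·0.47 + 23.1·22.8·0.36 + 15·22.8·0.39] = 1382.49 + 1484.47 = 2866.96.
Under uncorrelated errors the observed covariances equal the true-score covariances, so only the own-variance terms attenuate.
True-score variance = [10.2²·0.78 + 23.1²·0.92 + 15²·0.67 + 22.8²·0.82] + 1484.47 = 1149.09 + 1484.47 = 2633.57.
Reliability = 2633.57 / 2866.96 = 0.919.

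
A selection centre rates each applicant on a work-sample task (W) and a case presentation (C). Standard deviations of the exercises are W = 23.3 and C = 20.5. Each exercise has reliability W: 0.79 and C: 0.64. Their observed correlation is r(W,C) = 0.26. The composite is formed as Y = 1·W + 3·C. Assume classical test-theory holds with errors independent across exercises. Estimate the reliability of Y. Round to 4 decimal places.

Var(Y) = 23.3² + 3²·20.5² + 2·[3·23.3·20.5·0.26] = 4325.14 + 745.134 = 5070.27.
Under uncorrelated errors the observed covariances equal the true-score covariances, so only the own-variance terms attenuate.
True-score variance = [23.3²·0.79 + 3²·20.5²·0.64] + 745.134 = 2849.52 + 745.134 = 3594.66.
Reliability = 3594.66 / 5070.27 = 0.7090.

0.7090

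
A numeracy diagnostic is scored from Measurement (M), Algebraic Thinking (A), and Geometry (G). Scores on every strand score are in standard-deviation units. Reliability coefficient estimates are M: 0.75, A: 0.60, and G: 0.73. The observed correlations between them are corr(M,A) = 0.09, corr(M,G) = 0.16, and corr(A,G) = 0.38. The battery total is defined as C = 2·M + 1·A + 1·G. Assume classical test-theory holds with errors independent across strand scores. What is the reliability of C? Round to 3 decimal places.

Var(C) = 2² + 1 + 1 + 2·[2·0.09 + 2·0.16 + 0.38] = 6 + 1.76 = 7.76.
Because errors are independent across components, Cov(Tᵢ,Tⱼ) = Cov(Xᵢ,Xⱼ); the off-diagonal part of the true-score variance is the same as above.
True-score variance = [2²·0.75 + 0.60 + 0.73] + 1.76 = 4.33 + 1.76 = 6.09.
Reliability = 6.09 / 7.76 = 0.785.

0.785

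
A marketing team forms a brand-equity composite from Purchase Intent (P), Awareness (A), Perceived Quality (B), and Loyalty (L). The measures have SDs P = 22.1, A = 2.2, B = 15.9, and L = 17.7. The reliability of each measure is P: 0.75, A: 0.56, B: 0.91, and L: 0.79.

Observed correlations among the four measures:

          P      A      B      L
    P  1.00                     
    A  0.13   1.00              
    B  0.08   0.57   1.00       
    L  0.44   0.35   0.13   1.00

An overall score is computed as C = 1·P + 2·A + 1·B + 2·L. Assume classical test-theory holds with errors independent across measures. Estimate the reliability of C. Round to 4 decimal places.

0.8664

Var(C) = 22.1² + 2²·2.2² + 15.9² + 2²·17.7² + 2·[2·22.1·2.2·0.13 + 22.1·15.9·0.08 + 2·22.1·17.7·0.44 + 2·2.2·15.9·0.57 + 4·2.2·17.7·0.35 + 2·15.9·17.7·0.13] = 2013.74 + 1105.09 = 3118.83.
Under uncorrelated errors the observed covariances equal the true-score covariances, so only the own-variance terms attenuate.
True-score variance = [22.1²·0.75 + 2²·2.2²·0.56 + 15.9²·0.91 + 2²·17.7²·0.79] + 1105.09 = 1597.2 + 1105.09 = 2702.3.
Reliability = 2702.3 / 3118.83 = 0.8664.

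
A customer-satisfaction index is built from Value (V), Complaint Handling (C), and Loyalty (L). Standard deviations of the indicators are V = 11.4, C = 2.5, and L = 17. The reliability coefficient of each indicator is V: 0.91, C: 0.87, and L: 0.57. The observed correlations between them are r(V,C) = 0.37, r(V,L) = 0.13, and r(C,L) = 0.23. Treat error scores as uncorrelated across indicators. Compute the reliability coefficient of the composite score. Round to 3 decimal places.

0.735

Var(V+C+L) = 11.4² + 2.5² + 17² + 2·[11.4·2.5·0.37 + 11.4·17·0.13 + 2.5·17·0.23] = 425.21 + 91.028 = 516.238.
Because errors are independent across components, Cov(Tᵢ,Tⱼ) = Cov(Xᵢ,Xⱼ); the off-diagonal part of the true-score variance is the same as above.
True-score variance = [11.4²·0.91 + 2.5²·0.87 + 17²·0.57] + 91.028 = 288.431 + 91.028 = 379.459.
Reliability = 379.459 / 516.238 = 0.735.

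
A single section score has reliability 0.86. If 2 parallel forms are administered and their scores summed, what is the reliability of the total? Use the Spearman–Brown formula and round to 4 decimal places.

0.9247

ρ_k = kρ / (1 + (k−1)ρ) = 2·0.86 / (1 + 1·0.86) = 1.720 / 1.860 = 0.9247.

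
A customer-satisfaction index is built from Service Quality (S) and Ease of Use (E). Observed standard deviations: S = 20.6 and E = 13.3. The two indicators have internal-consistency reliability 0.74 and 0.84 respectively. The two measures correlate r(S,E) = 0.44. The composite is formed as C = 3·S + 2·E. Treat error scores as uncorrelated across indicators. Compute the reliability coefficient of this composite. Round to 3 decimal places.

Var(C) = 3²·20.6² + 2²·13.3² + 2·[6·20.6·13.3·0.44] = 4526.8 + 1446.61 = 5973.41.
Under uncorrelated errors the observed covariances equal the true-score covariances, so only the own-variance terms attenuate.
True-score variance = [3²·20.6²·0.74 + 2²·13.3²·0.84] + 1446.61 = 3420.59 + 1446.61 = 4867.2.
Reliability = 4867.2 / 5973.41 = 0.815.

0.815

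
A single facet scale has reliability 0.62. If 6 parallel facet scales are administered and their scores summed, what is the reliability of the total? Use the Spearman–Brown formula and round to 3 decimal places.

0.907

ρ_k = kρ / (1 + (k−1)ρ) = 6·0.62 / (1 + 5·0.62) = 3.720 / 4.100 = 0.907.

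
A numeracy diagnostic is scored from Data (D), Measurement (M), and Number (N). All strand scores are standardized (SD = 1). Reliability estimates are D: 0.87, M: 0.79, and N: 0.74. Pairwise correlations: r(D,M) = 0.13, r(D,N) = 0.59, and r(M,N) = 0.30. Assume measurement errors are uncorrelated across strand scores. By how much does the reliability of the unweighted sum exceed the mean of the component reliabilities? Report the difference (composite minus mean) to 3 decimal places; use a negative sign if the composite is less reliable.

Var(sum) = 3 + 2.04 = 5.04; true-score variance = 2.4 + 2.04 = 4.44; composite reliability = 0.8810.
Mean component reliability = 0.8000.
Difference = 0.8810 − 0.8000 = 0.081.

0.081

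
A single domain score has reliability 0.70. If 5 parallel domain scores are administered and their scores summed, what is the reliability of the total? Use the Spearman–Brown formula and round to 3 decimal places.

ρ_k = kρ / (1 + (k−1)ρ) = 5·0.70 / (1 + 4·0.70) = 3.500 / 3.800 = 0.921.

0.921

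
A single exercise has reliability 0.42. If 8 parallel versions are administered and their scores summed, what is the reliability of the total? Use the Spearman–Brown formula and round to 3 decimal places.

0.853

ρ_k = kρ / (1 + (k−1)ρ) = 8·0.42 / (1 + 7·0.42) = 3.360 / 3.940 = 0.853.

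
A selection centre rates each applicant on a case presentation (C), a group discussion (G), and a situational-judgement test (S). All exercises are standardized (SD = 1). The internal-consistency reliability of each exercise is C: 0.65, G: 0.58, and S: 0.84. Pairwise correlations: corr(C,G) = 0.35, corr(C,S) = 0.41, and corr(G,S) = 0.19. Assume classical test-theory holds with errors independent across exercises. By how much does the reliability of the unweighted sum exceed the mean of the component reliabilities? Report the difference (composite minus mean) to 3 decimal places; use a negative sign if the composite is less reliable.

Var(sum) = 3 + 1.9 = 4.9; true-score variance = 2.07 + 1.9 = 3.97; composite reliability = 0.8102.
Mean component reliability = 0.6900.
Difference = 0.8102 − 0.6900 = 0.120.

0.120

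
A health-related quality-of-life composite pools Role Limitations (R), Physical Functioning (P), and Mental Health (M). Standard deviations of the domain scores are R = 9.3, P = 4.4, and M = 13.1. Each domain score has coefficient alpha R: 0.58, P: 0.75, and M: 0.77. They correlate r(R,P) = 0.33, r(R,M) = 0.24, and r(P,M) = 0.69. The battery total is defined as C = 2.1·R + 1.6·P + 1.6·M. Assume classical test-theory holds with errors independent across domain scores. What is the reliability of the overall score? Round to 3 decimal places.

Var(C) = 2.1²·9.3² + 1.6²·4.4² + 1.6²·13.1² + 2·[3.36·9.3·4.4·0.33 + 3.36·9.3·13.1·0.24 + 2.56·4.4·13.1·0.69] = 870.304 + 490.862 = 1361.17.
With uncorrelated errors the cross-covariances are all true-score covariance, so they carry over unchanged; only the diagonal terms shrink to ρᵢσᵢ².
True-score variance = [2.1²·9.3²·0.58 + 1.6²·4.4²·0.75 + 1.6²·13.1²·0.77] + 490.862 = 596.673 + 490.862 = 1087.54.
Reliability = 1087.54 / 1361.17 = 0.799.

0.799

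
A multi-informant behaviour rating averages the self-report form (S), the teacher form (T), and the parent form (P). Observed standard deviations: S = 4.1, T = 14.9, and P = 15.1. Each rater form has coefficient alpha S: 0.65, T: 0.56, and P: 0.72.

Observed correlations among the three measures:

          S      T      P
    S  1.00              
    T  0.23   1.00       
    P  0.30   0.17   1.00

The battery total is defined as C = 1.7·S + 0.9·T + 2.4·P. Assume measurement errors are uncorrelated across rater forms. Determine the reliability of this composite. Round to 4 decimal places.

Var(C) = 1.7²·4.1² + 0.9²·14.9² + 2.4²·15.1² + 2·[1.53·4.1·14.9·0.23 + 4.08·4.1·15.1·0.30 + 2.16·14.9·15.1·0.17] = 1541.75 + 359.783 = 1901.53.
With uncorrelated errors the cross-covariances are all true-score covariance, so they carry over unchanged; only the diagonal terms shrink to ρᵢσᵢ².
True-score variance = [1.7²·4.1²·0.65 + 0.9²·14.9²·0.56 + 2.4²·15.1²·0.72] + 359.783 = 1077.88 + 359.783 = 1437.67.
Reliability = 1437.67 / 1901.53 = 0.7561.

0.7561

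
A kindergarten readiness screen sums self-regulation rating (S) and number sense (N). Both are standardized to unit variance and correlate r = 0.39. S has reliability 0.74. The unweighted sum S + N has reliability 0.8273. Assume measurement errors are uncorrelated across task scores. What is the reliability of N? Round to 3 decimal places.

0.780

Var(S+N) = 2 + 2·0.39 = 2.780.
True-score variance = ρ_S + ρ_N + 2·0.39, so 0.8273 = (0.74 + ρ_N + 0.78) / 2.780.
ρ_N = 0.8273·2.780 − 0.74 − 0.78 = 0.780.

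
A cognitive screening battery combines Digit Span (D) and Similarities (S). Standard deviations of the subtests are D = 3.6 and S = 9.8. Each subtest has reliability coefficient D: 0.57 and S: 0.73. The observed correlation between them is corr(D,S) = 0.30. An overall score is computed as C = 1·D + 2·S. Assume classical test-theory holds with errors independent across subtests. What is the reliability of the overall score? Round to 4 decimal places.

0.7513

Var(C) = 3.6² + 2²·9.8² + 2·[2·3.6·9.8·0.30] = 397.12 + 42.336 = 439.456.
Because errors are independent across components, Cov(Tᵢ,Tⱼ) = Cov(Xᵢ,Xⱼ); the off-diagonal part of the true-score variance is the same as above.
True-score variance = [3.6²·0.57 + 2²·9.8²·0.73] + 42.336 = 287.824 + 42.336 = 330.16.
Reliability = 330.16 / 439.456 = 0.7513.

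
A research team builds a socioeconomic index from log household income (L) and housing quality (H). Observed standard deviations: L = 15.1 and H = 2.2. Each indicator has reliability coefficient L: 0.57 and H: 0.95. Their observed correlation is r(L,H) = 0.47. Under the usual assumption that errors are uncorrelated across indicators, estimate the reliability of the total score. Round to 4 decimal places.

Var(L+H) = 15.1² + 2.2² + 2·[15.1·2.2·0.47] = 232.85 + 31.2268 = 264.077.
With uncorrelated errors the cross-covariances are all true-score covariance, so they carry over unchanged; only the diagonal terms shrink to ρᵢσᵢ².
True-score variance = [15.1²·0.57 + 2.2²·0.95] + 31.2268 = 134.564 + 31.2268 = 165.79.
Reliability = 165.79 / 264.077 = 0.6278.

0.6278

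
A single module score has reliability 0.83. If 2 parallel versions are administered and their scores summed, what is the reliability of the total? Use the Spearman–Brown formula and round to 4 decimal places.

ρ_k = kρ / (1 + (k−1)ρ) = 2·0.83 / (1 + 1·0.83) = 1.660 / 1.830 = 0.9071.

0.9071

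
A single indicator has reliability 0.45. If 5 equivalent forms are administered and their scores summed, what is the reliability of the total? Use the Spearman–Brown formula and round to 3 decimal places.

ρ_k = kρ / (1 + (k−1)ρ) = 5·0.45 / (1 + 4·0.45) = 2.250 / 2.800 = 0.804.

0.804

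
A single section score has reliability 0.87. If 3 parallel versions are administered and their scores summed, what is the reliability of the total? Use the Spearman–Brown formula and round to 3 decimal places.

0.953

ρ_k = kρ / (1 + (k−1)ρ) = 3·0.87 / (1 + 2·0.87) = 2.610 / 2.740 = 0.953.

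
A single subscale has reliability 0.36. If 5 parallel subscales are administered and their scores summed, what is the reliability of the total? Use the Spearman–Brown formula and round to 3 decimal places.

0.738

ρ_k = kρ / (1 + (k−1)ρ) = 5·0.36 / (1 + 4·0.36) = 1.800 / 2.440 = 0.738.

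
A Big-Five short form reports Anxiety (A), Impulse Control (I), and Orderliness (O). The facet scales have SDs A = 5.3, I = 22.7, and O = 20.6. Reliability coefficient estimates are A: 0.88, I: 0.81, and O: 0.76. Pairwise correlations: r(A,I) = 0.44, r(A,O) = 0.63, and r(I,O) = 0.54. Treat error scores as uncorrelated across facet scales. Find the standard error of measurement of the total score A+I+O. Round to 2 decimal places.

Var(total) = 967.74 + 748.469 = 1716.21.
True-score variance = 764.618 + 748.469 = 1513.09, so reliability = 0.8816.
Error variance = 1716.21 − 1513.09 = 203.122; SEM = √203.122 = 14.25.

14.25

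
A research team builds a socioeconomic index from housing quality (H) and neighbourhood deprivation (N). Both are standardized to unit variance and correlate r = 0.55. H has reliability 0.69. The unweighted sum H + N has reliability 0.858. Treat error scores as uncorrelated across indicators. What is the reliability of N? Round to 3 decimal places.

0.870

Var(H+N) = 2 + 2·0.55 = 3.100.
True-score variance = ρ_H + ρ_N + 2·0.55, so 0.858 = (0.69 + ρ_N + 1.10) / 3.100.
ρ_N = 0.858·3.100 − 0.69 − 1.10 = 0.870.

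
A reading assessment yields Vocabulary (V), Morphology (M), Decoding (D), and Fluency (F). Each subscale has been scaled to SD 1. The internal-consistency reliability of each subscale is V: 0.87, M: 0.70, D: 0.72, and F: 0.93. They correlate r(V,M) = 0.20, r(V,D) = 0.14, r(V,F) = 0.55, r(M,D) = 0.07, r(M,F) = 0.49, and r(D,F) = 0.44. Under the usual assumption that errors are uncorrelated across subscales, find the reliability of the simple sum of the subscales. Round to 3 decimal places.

0.900

Var(V+M+D+F) = 4 + 2·[0.20 + 0.14 + 0.55 + 0.07 + 0.49 + 0.44] = 4 + 3.78 = 7.78.
Because errors are independent across components, Cov(Tᵢ,Tⱼ) = Cov(Xᵢ,Xⱼ); the off-diagonal part of the true-score variance is the same as above.
True-score variance = [0.87 + 0.70 + 0.72 + 0.93] + 3.78 = 3.22 + 3.78 = 7.
Reliability = 7 / 7.78 = 0.900.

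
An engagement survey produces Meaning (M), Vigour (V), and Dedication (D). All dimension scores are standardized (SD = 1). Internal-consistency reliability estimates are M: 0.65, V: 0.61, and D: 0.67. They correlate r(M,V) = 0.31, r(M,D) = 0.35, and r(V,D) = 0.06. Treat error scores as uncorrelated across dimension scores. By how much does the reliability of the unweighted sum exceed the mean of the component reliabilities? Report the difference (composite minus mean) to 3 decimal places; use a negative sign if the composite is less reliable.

0.116

Var(sum) = 3 + 1.44 = 4.44; true-score variance = 1.93 + 1.44 = 3.37; composite reliability = 0.7590.
Mean component reliability = 0.6433.
Difference = 0.7590 − 0.6433 = 0.116.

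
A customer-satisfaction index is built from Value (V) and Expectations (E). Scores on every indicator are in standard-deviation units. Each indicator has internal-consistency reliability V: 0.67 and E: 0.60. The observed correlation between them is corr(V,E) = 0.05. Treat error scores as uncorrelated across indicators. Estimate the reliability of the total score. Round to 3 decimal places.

Var(V+E) = 2 + 2·[0.05] = 2 + 0.1 = 2.1.
Under uncorrelated errors the observed covariances equal the true-score covariances, so only the own-variance terms attenuate.
True-score variance = [0.67 + 0.60] + 0.1 = 1.27 + 0.1 = 1.37.
Reliability = 1.37 / 2.1 = 0.652.

0.652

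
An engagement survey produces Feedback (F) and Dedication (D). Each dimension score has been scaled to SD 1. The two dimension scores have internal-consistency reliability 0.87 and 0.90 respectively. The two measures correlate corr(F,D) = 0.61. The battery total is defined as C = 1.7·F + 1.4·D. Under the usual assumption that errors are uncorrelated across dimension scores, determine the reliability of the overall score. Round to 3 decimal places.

0.926

Var(C) = 1.7² + 1.4² + 2·[2.38·0.61] = 4.85 + 2.9036 = 7.7536.
Under uncorrelated errors the observed covariances equal the true-score covariances, so only the own-variance terms attenuate.
True-score variance = [1.7²·0.87 + 1.4²·0.90] + 2.9036 = 4.2783 + 2.9036 = 7.1819.
Reliability = 7.1819 / 7.7536 = 0.926.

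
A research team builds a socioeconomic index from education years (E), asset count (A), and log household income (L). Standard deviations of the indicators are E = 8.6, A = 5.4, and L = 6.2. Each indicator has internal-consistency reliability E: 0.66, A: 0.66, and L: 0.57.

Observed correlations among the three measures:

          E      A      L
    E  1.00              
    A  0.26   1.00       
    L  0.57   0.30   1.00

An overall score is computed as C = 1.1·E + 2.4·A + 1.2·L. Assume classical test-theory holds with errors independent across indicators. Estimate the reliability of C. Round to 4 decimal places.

0.7837

Var(C) = 1.1²·8.6² + 2.4²·5.4² + 1.2²·6.2² + 2·[2.64·8.6·5.4·0.26 + 1.32·8.6·6.2·0.57 + 2.88·5.4·6.2·0.30] = 312.807 + 201.842 = 514.649.
Under uncorrelated errors the observed covariances equal the true-score covariances, so only the own-variance terms attenuate.
True-score variance = [1.1²·8.6²·0.66 + 2.4²·5.4²·0.66 + 1.2²·6.2²·0.57] + 201.842 = 201.471 + 201.842 = 403.313.
Reliability = 403.313 / 514.649 = 0.7837.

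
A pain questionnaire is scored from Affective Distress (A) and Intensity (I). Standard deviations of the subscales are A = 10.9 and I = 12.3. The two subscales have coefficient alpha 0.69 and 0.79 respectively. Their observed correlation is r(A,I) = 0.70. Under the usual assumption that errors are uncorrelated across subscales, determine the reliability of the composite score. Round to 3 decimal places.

0.850

Var(A+I) = 10.9² + 12.3² + 2·[10.9·12.3·0.70] = 270.1 + 187.698 = 457.798.
Because errors are independent across components, Cov(Tᵢ,Tⱼ) = Cov(Xᵢ,Xⱼ); the off-diagonal part of the true-score variance is the same as above.
True-score variance = [10.9²·0.69 + 12.3²·0.79] + 187.698 = 201.498 + 187.698 = 389.196.
Reliability = 389.196 / 457.798 = 0.850.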